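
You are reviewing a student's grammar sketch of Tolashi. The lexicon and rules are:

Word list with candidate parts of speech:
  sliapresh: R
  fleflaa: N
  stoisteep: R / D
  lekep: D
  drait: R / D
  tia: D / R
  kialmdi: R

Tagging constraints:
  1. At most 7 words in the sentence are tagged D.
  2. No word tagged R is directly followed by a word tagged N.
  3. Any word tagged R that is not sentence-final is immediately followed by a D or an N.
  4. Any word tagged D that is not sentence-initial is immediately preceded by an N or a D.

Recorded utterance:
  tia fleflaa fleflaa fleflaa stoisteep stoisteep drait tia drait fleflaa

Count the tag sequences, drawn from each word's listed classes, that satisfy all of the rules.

1

Candidates per position — 1:tia {D,R}; 2:fleflaa {N}; 3:fleflaa {N}; 4:fleflaa {N}; 5:stoisteep {R,D}; 6:stoisteep {R,D}; 7:drait {R,D}; 8:tia {D,R}; 9:drait {R,D}; 10:fleflaa {N}.
There are 64 candidate sequences in total.
The sequences that satisfy every rule: D N N N D D D D D N.
Count = 1.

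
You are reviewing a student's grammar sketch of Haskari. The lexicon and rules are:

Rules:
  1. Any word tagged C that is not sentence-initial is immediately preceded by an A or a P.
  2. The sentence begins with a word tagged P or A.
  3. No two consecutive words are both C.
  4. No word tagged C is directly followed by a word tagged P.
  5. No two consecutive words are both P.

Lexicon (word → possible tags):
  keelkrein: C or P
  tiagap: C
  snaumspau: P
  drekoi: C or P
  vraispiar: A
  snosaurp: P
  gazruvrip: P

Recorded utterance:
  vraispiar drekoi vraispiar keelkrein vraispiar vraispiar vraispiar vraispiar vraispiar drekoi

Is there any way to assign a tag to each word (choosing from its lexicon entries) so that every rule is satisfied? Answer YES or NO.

Candidates per position — 1:vraispiar {A}; 2:drekoi {C,P}; 3:vraispiar {A}; 4:keelkrein {C,P}; 5:vraispiar {A}; 6:vraispiar {A}; 7:vraispiar {A}; 8:vraispiar {A}; 9:vraispiar {A}; 10:drekoi {C,P}.
One satisfying assignment: A C A P A A A A A P.
Checking: rule 1 ok; rule 2 ok; rule 3 ok; rule 4 ok; rule 5 ok.

YES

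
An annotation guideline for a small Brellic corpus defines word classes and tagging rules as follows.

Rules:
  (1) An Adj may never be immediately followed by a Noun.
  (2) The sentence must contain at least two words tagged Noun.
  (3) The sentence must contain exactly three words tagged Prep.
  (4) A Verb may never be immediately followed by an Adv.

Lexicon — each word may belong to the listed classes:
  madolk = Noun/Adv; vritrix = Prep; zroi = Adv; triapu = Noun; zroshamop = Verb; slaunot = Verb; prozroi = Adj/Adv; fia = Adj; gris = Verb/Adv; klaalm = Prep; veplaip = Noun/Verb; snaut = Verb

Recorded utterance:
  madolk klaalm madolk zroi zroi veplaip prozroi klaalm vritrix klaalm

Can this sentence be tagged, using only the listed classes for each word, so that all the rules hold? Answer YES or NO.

NO

Candidates per position — 1:madolk {Noun,Adv}; 2:klaalm {Prep}; 3:madolk {Noun,Adv}; 4:zroi {Adv}; 5:zroi {Adv}; 6:veplaip {Noun,Verb}; 7:prozroi {Adj,Adv}; 8:klaalm {Prep}; 9:vritrix {Prep}; 10:klaalm {Prep}.
Rule 3 cannot be satisfied by any choice of tags from the lexicon.
So there is no consistent tagging.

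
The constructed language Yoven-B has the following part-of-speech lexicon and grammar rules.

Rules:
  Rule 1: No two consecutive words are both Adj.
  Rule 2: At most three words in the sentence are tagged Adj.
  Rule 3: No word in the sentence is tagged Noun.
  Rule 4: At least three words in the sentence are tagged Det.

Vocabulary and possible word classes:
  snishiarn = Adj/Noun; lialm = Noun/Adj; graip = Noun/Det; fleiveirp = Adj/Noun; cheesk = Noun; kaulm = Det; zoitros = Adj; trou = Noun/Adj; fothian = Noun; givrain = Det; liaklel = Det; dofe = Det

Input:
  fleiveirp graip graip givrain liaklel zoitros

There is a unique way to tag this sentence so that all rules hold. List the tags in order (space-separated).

Adj Det Det Det Det Adj

Candidates per position — 1:fleiveirp {Adj,Noun}; 2:graip {Noun,Det}; 3:graip {Noun,Det}; 4:givrain {Det}; 5:liaklel {Det}; 6:zoitros {Adj}.
Position 1: tagging it Noun would leave rule 3 unsatisfiable, so it must be Adj.
Position 2: tagging it Noun would leave rule 3 unsatisfiable, so it must be Det.
Position 3: tagging it Noun would leave rule 3 unsatisfiable, so it must be Det.
The unique satisfying tagging is: Adj Det Det Det Det Adj.
Verifying each rule — rule 1 ok; rule 2 ok; rule 3 ok; rule 4 ok.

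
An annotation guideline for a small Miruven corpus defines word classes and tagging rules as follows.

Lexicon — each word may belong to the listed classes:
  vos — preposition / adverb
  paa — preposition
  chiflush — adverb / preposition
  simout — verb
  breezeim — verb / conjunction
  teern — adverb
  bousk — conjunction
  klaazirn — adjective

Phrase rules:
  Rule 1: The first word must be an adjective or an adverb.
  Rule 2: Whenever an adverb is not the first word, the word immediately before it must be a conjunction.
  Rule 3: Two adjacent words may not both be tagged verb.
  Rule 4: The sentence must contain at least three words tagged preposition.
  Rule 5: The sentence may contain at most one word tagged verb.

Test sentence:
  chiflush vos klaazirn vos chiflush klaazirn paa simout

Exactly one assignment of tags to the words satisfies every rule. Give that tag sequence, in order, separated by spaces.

Candidates per position — 1:chiflush {adverb,preposition}; 2:vos {preposition,adverb}; 3:klaazirn {adjective}; 4:vos {preposition,adverb}; 5:chiflush {adverb,preposition}; 6:klaazirn {adjective}; 7:paa {preposition}; 8:simout {verb}.
If word 1 were preposition, no tagging could satisfy rule 1; so word 1 is adverb.
If word 2 were adverb, no tagging could satisfy rule 2; so word 2 is preposition.
If word 4 were adverb, no tagging could satisfy rule 2; so word 4 is preposition.
If word 5 were adverb, no tagging could satisfy rule 2; so word 5 is preposition.
The only consistent sequence is: adverb preposition adjective preposition preposition adjective preposition verb.
Rule-by-rule: rule 1 holds; rule 2 holds; rule 3 holds; rule 4 holds; rule 5 holds.

adverb preposition adjective preposition preposition adjective preposition verb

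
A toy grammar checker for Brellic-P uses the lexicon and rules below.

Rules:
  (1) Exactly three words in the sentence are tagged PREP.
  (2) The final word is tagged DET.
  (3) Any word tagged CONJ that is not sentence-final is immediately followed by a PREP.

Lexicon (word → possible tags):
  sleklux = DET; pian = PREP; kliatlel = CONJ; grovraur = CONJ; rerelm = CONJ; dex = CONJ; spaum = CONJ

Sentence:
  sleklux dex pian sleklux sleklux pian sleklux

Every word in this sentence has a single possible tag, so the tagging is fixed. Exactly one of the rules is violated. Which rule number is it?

Fixed tagging: DET CONJ PREP DET DET PREP DET.
Checking each rule: R1 fails, R2 ok, R3 ok.
Only rule 1 fails.

1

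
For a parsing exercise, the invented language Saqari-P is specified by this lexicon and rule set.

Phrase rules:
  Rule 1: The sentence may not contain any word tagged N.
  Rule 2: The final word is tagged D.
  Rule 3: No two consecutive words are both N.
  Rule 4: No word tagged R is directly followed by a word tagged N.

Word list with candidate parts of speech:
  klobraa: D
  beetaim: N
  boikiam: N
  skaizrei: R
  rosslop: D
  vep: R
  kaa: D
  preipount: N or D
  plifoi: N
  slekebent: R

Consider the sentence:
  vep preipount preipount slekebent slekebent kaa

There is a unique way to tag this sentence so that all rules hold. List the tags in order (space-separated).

Candidates per position — 1:vep {R}; 2:preipount {N,D}; 3:preipount {N,D}; 4:slekebent {R}; 5:slekebent {R}; 6:kaa {D}.
Position 2: N is ruled out by rule 1; that leaves D.
Position 3: N is ruled out by rule 1; that leaves D.
The only consistent sequence is: R D D R R D.
Rule-by-rule: rule 1 ok; rule 2 ok; rule 3 ok; rule 4 ok.

R D D R R D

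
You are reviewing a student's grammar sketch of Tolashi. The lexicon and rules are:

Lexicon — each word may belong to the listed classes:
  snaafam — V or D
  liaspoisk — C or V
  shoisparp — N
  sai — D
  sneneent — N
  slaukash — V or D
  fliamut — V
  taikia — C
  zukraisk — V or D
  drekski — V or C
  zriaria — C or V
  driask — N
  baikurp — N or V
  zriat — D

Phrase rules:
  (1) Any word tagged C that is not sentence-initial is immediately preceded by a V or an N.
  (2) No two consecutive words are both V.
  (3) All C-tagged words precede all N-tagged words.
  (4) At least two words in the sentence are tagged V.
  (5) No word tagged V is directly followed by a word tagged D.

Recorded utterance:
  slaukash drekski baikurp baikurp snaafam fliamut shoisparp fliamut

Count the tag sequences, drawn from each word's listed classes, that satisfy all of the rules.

3

Candidates per position — 1:slaukash {V,D}; 2:drekski {V,C}; 3:baikurp {N,V}; 4:baikurp {N,V}; 5:snaafam {V,D}; 6:fliamut {V}; 7:shoisparp {N}; 8:fliamut {V}.
There are 32 candidate sequences in total.
The sequences that satisfy every rule: V C N N D V N V; V C V N D V N V; D V N N D V N V.
Count = 3.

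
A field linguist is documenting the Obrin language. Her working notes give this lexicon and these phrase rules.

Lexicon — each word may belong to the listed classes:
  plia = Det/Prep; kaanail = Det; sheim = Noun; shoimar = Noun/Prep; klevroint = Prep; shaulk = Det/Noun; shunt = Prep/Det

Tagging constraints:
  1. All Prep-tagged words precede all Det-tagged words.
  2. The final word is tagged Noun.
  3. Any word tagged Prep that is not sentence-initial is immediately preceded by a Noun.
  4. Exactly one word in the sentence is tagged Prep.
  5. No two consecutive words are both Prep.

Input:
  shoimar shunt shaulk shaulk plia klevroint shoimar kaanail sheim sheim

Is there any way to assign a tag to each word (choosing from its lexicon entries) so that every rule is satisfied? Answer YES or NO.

Candidates per position — 1:shoimar {Noun,Prep}; 2:shunt {Prep,Det}; 3:shaulk {Det,Noun}; 4:shaulk {Det,Noun}; 5:plia {Det,Prep}; 6:klevroint {Prep}; 7:shoimar {Noun,Prep}; 8:kaanail {Det}; 9:sheim {Noun}; 10:sheim {Noun}.
Rule 3 cannot be satisfied by any choice of tags from the lexicon.
So there is no consistent tagging.

NO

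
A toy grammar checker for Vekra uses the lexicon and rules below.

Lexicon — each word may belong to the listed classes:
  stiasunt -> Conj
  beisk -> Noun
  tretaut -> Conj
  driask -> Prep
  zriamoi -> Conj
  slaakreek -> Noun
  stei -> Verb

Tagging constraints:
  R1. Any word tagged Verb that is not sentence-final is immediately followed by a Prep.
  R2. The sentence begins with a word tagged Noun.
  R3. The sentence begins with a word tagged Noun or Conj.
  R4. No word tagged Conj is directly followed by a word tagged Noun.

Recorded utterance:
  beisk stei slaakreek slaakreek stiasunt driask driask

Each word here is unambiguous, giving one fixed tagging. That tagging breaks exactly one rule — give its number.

Fixed tagging: Noun Verb Noun Noun Conj Prep Prep.
Rule check: R1 violated, R2 holds, R3 holds, R4 holds.
Only rule 1 fails.

1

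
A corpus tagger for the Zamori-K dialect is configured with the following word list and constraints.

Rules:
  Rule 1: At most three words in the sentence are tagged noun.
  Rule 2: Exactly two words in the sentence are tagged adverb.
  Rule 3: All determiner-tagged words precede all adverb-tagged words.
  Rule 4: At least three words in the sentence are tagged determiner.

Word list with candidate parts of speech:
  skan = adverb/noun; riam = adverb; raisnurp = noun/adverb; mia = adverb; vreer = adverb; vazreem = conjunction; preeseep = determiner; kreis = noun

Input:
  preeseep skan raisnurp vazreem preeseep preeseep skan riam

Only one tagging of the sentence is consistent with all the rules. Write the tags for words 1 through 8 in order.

determiner noun noun conjunction determiner determiner adverb adverb

Candidates per position — 1:preeseep {determiner}; 2:skan {adverb,noun}; 3:raisnurp {noun,adverb}; 4:vazreem {conjunction}; 5:preeseep {determiner}; 6:preeseep {determiner}; 7:skan {adverb,noun}; 8:riam {adverb}.
Position 2: adverb is ruled out by rule 3; that leaves noun.
Position 3: adverb is ruled out by rule 3; that leaves noun.
Position 7: noun is ruled out by rule 2; that leaves adverb.
The only consistent sequence is: determiner noun noun conjunction determiner determiner adverb adverb.
Check: rule 1 ok; rule 2 ok; rule 3 ok; rule 4 ok.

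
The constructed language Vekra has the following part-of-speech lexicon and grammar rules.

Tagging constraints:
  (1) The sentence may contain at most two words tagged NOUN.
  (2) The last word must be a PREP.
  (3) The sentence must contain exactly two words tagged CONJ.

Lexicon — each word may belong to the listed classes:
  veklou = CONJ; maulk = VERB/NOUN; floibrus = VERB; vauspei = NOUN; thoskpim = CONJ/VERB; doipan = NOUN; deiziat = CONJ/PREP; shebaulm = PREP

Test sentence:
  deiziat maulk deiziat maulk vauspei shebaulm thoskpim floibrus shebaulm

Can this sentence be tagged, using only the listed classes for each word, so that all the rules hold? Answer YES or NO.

YES

Candidates per position — 1:deiziat {CONJ,PREP}; 2:maulk {VERB,NOUN}; 3:deiziat {CONJ,PREP}; 4:maulk {VERB,NOUN}; 5:vauspei {NOUN}; 6:shebaulm {PREP}; 7:thoskpim {CONJ,VERB}; 8:floibrus {VERB}; 9:shebaulm {PREP}.
One satisfying assignment: CONJ NOUN CONJ VERB NOUN PREP VERB VERB PREP.
Check: rule 1 ok; rule 2 ok; rule 3 ok.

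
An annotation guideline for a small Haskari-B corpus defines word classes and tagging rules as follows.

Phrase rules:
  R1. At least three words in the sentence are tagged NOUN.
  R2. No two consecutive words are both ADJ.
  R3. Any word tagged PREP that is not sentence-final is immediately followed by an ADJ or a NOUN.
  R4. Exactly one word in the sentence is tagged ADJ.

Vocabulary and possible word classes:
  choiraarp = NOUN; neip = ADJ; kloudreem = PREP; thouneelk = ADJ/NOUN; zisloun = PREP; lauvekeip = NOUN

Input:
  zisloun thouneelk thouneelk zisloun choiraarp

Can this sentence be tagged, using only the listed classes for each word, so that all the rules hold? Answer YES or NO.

Candidates per position — 1:zisloun {PREP}; 2:thouneelk {ADJ,NOUN}; 3:thouneelk {ADJ,NOUN}; 4:zisloun {PREP}; 5:choiraarp {NOUN}.
Every candidate sequence violates at least one rule; no consistent tagging exists.

NO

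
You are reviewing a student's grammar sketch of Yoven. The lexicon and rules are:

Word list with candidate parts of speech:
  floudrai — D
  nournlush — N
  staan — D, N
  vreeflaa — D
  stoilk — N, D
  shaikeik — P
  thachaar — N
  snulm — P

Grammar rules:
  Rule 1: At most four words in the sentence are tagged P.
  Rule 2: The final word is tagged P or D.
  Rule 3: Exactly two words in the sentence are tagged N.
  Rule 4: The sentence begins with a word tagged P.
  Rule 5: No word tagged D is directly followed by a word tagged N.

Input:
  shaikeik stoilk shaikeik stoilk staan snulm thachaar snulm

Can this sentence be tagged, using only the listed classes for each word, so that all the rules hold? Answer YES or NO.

YES

Candidates per position — 1:shaikeik {P}; 2:stoilk {N,D}; 3:shaikeik {P}; 4:stoilk {N,D}; 5:staan {D,N}; 6:snulm {P}; 7:thachaar {N}; 8:snulm {P}.
One satisfying assignment: P N P D D P N P.
Check: rule 1 ok; rule 2 ok; rule 3 ok; rule 4 ok; rule 5 ok.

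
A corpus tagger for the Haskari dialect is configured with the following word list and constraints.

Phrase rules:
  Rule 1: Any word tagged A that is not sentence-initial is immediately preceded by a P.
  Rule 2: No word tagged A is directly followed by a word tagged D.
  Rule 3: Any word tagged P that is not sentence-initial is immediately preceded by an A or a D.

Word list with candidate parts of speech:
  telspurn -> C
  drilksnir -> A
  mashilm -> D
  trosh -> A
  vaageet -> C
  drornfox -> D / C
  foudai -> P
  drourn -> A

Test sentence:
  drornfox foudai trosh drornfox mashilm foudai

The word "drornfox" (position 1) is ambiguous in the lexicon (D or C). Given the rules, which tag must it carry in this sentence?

D

Candidates per position — 1:drornfox {D,C}; 2:foudai {P}; 3:trosh {A}; 4:drornfox {D,C}; 5:mashilm {D}; 6:foudai {P}.
If word 1 were C, no tagging could satisfy rule 3; so word 1 is D.
If word 4 were D, no tagging could satisfy rule 2; so word 4 is C.
So the tagging must be: D P A C D P.
Checking: rule 1 satisfied; rule 2 satisfied; rule 3 satisfied.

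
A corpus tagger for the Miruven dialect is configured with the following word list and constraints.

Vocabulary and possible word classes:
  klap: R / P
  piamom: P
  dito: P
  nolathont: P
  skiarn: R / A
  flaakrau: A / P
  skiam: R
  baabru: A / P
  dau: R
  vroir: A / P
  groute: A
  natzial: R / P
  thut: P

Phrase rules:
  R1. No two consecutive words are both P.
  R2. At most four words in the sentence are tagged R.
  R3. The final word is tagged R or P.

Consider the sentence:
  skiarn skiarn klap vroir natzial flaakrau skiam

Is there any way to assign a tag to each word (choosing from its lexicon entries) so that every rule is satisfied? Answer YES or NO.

YES

Candidates per position — 1:skiarn {R,A}; 2:skiarn {R,A}; 3:klap {R,P}; 4:vroir {A,P}; 5:natzial {R,P}; 6:flaakrau {A,P}; 7:skiam {R}.
One satisfying assignment: A R R A R P R.
Verifying each rule — rule 1 holds; rule 2 holds; rule 3 holds.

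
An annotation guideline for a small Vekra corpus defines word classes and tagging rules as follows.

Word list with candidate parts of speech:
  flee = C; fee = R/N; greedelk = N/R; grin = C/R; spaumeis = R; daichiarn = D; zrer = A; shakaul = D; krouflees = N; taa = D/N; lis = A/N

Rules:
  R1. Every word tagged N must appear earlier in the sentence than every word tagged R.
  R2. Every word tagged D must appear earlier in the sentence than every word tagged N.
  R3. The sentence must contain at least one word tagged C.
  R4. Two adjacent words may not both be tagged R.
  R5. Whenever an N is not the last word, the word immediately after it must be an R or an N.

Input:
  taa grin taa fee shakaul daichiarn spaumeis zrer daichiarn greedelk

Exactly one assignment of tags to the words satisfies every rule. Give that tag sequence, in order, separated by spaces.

Candidates per position — 1:taa {D,N}; 2:grin {C,R}; 3:taa {D,N}; 4:fee {R,N}; 5:shakaul {D}; 6:daichiarn {D}; 7:spaumeis {R}; 8:zrer {A}; 9:daichiarn {D}; 10:greedelk {N,R}.
Word 1 cannot be N — rule 2 would then fail for every completion. It is D.
Word 2 cannot be R — rule 3 would then fail for every completion. It is C.
Word 3 cannot be N — rule 2 would then fail for every completion. It is D.
Word 4 cannot be N — rule 2 would then fail for every completion. It is R.
Word 10 cannot be N — rule 1 would then fail for every completion. It is R.
That leaves exactly one tagging: D C D R D D R A D R.
Verifying each rule — rule 1 holds; rule 2 holds; rule 3 holds; rule 4 holds; rule 5 holds.

D C D R D D R A D R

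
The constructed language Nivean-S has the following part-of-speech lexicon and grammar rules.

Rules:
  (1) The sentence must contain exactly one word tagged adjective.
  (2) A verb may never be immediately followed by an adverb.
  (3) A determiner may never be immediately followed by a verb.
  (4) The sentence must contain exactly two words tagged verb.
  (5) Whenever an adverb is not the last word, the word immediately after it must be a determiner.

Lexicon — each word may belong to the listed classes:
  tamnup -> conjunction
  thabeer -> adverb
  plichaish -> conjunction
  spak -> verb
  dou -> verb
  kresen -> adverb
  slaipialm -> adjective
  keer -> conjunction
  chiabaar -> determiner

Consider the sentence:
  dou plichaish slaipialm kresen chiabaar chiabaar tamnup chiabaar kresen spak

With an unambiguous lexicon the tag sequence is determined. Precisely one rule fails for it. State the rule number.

Fixed tagging: verb conjunction adjective adverb determiner determiner conjunction determiner adverb verb.
Rule check: R1 pass, R2 pass, R3 pass, R4 pass, R5 fail.
Only rule 5 fails.

5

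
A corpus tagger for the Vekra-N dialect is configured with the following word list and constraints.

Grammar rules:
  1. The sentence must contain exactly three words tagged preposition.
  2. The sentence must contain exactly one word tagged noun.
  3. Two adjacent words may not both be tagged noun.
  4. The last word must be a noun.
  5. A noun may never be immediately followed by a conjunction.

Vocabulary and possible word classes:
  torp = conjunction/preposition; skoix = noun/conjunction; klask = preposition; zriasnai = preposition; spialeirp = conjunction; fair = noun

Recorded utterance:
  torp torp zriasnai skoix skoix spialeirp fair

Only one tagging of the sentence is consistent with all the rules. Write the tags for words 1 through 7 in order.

preposition preposition preposition conjunction conjunction conjunction noun

Candidates per position — 1:torp {conjunction,preposition}; 2:torp {conjunction,preposition}; 3:zriasnai {preposition}; 4:skoix {noun,conjunction}; 5:skoix {noun,conjunction}; 6:spialeirp {conjunction}; 7:fair {noun}.
At position 1, choosing conjunction makes rule 1 impossible to satisfy; hence preposition.
At position 2, choosing conjunction makes rule 1 impossible to satisfy; hence preposition.
At position 4, choosing noun makes rule 2 impossible to satisfy; hence conjunction.
At position 5, choosing noun makes rule 2 impossible to satisfy; hence conjunction.
The only consistent sequence is: preposition preposition preposition conjunction conjunction conjunction noun.
Verifying each rule — rule 1 ✓; rule 2 ✓; rule 3 ✓; rule 4 ✓; rule 5 ✓.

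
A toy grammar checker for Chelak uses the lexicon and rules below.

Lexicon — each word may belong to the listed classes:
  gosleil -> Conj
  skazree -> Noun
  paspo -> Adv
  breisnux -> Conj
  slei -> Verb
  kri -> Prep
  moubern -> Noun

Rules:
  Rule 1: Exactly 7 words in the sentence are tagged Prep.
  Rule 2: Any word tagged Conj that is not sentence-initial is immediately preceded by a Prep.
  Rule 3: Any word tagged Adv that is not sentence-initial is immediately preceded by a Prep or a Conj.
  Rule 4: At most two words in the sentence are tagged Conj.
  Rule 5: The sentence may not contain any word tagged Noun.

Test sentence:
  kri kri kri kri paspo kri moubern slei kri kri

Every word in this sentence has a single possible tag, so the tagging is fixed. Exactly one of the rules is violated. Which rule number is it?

Fixed tagging: Prep Prep Prep Prep Adv Prep Noun Verb Prep Prep.
Checking each rule: R1 pass, R2 pass, R3 pass, R4 pass, R5 fail.
Only rule 5 fails.

5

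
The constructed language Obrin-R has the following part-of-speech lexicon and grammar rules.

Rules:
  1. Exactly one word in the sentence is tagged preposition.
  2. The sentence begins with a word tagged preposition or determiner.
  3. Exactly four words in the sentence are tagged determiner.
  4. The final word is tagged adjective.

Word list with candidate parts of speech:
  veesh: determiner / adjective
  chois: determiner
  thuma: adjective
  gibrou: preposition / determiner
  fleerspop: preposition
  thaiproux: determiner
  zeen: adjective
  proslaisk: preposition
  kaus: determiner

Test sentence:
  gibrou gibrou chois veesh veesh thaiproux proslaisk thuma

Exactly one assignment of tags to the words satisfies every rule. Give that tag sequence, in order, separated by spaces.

Candidates per position — 1:gibrou {preposition,determiner}; 2:gibrou {preposition,determiner}; 3:chois {determiner}; 4:veesh {determiner,adjective}; 5:veesh {determiner,adjective}; 6:thaiproux {determiner}; 7:proslaisk {preposition}; 8:thuma {adjective}.
Position 1: preposition is ruled out by rule 1; that leaves determiner.
Position 2: preposition is ruled out by rule 1; that leaves determiner.
Position 4: determiner is ruled out by rule 3; that leaves adjective.
Position 5: determiner is ruled out by rule 3; that leaves adjective.
The only consistent sequence is: determiner determiner determiner adjective adjective determiner preposition adjective.
Rule-by-rule: rule 1 ✓; rule 2 ✓; rule 3 ✓; rule 4 ✓.

determiner determiner determiner adjective adjective determiner preposition adjective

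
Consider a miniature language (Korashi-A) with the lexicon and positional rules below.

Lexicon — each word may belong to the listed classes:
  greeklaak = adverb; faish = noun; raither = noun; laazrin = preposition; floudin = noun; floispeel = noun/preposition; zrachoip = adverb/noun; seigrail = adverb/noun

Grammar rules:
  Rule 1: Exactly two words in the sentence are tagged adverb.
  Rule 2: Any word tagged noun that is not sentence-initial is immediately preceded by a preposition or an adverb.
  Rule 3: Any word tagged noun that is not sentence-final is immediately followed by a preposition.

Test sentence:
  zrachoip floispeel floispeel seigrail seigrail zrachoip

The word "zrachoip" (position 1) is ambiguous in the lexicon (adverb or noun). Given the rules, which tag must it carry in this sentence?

Candidates per position — 1:zrachoip {adverb,noun}; 2:floispeel {noun,preposition}; 3:floispeel {noun,preposition}; 4:seigrail {adverb,noun}; 5:seigrail {adverb,noun}; 6:zrachoip {adverb,noun}.
Position 3: tagging it noun would leave rule 3 unsatisfiable, so it must be preposition.
Position 4: tagging it noun would leave rule 3 unsatisfiable, so it must be adverb.
Position 5: tagging it noun would leave rule 3 unsatisfiable, so it must be adverb.
Position 6: tagging it adverb would leave rule 1 unsatisfiable, so it must be noun.
Position 1: tagging it adverb would leave rule 1 unsatisfiable, so it must be noun.
Position 2: tagging it noun would leave rule 2 unsatisfiable, so it must be preposition.
The only consistent sequence is: noun preposition preposition adverb adverb noun.
Check: rule 1 ✓; rule 2 ✓; rule 3 ✓.

noun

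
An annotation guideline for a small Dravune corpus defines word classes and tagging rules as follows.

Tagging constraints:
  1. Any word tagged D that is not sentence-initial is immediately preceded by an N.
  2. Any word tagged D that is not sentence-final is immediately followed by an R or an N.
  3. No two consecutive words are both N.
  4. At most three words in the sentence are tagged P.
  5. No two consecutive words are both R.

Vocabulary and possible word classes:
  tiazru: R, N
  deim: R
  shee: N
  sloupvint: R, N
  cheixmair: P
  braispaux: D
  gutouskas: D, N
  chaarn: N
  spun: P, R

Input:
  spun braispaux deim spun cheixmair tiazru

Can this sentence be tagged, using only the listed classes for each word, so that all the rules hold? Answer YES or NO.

NO

Candidates per position — 1:spun {P,R}; 2:braispaux {D}; 3:deim {R}; 4:spun {P,R}; 5:cheixmair {P}; 6:tiazru {R,N}.
Rule 1 cannot be satisfied by any choice of tags from the lexicon.
So there is no consistent tagging.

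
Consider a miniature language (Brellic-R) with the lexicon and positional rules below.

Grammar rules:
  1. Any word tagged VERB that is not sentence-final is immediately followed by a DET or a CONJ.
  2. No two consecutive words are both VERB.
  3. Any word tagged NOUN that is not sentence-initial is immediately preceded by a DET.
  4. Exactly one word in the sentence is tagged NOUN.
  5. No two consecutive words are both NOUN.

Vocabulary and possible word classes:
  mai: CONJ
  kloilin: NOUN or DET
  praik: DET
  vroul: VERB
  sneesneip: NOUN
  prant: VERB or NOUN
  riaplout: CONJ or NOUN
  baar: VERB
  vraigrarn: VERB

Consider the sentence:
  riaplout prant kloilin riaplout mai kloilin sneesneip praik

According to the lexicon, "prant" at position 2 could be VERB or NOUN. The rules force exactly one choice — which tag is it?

Candidates per position — 1:riaplout {CONJ,NOUN}; 2:prant {VERB,NOUN}; 3:kloilin {NOUN,DET}; 4:riaplout {CONJ,NOUN}; 5:mai {CONJ}; 6:kloilin {NOUN,DET}; 7:sneesneip {NOUN}; 8:praik {DET}.
Position 1: NOUN is ruled out by rule 4; that leaves CONJ.
Position 2: NOUN is ruled out by rule 3; that leaves VERB.
Position 3: NOUN is ruled out by rule 1; that leaves DET.
Position 4: NOUN is ruled out by rule 4; that leaves CONJ.
Position 6: NOUN is ruled out by rule 3; that leaves DET.
That leaves exactly one tagging: CONJ VERB DET CONJ CONJ DET NOUN DET.
Rule-by-rule: rule 1 satisfied; rule 2 satisfied; rule 3 satisfied; rule 4 satisfied; rule 5 satisfied.

VERB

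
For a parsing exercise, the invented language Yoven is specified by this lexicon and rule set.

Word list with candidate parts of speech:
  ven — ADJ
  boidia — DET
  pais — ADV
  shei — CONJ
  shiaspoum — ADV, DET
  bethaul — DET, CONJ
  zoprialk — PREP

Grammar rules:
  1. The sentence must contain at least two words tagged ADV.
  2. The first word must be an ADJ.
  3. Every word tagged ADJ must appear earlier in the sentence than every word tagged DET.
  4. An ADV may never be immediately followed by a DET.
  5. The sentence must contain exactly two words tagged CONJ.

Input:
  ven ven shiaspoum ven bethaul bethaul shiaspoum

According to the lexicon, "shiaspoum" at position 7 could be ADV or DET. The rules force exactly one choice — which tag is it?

ADV

Candidates per position — 1:ven {ADJ}; 2:ven {ADJ}; 3:shiaspoum {ADV,DET}; 4:ven {ADJ}; 5:bethaul {DET,CONJ}; 6:bethaul {DET,CONJ}; 7:shiaspoum {ADV,DET}.
At position 3, choosing DET makes rule 1 impossible to satisfy; hence ADV.
At position 5, choosing DET makes rule 5 impossible to satisfy; hence CONJ.
At position 6, choosing DET makes rule 5 impossible to satisfy; hence CONJ.
At position 7, choosing DET makes rule 1 impossible to satisfy; hence ADV.
The unique satisfying tagging is: ADJ ADJ ADV ADJ CONJ CONJ ADV.
Check: rule 1 ok; rule 2 ok; rule 3 ok; rule 4 ok; rule 5 ok.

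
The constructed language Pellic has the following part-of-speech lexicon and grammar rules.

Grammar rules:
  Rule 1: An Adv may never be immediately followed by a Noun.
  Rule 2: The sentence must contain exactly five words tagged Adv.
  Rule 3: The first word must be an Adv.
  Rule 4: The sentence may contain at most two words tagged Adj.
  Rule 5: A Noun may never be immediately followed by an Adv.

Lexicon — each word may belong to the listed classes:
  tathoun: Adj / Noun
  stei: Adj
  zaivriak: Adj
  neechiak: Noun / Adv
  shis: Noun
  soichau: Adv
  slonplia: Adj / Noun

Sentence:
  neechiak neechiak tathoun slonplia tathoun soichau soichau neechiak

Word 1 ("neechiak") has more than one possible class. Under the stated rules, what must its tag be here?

Adv

Candidates per position — 1:neechiak {Noun,Adv}; 2:neechiak {Noun,Adv}; 3:tathoun {Adj,Noun}; 4:slonplia {Adj,Noun}; 5:tathoun {Adj,Noun}; 6:soichau {Adv}; 7:soichau {Adv}; 8:neechiak {Noun,Adv}.
If word 1 were Noun, no tagging could satisfy rule 2; so word 1 is Adv.
If word 2 were Noun, no tagging could satisfy rule 1; so word 2 is Adv.
If word 3 were Noun, no tagging could satisfy rule 1; so word 3 is Adj.
If word 5 were Noun, no tagging could satisfy rule 5; so word 5 is Adj.
If word 8 were Noun, no tagging could satisfy rule 1; so word 8 is Adv.
If word 4 were Adj, no tagging could satisfy rule 4; so word 4 is Noun.
So the tagging must be: Adv Adv Adj Noun Adj Adv Adv Adv.
Rule-by-rule: rule 1 holds; rule 2 holds; rule 3 holds; rule 4 holds; rule 5 holds.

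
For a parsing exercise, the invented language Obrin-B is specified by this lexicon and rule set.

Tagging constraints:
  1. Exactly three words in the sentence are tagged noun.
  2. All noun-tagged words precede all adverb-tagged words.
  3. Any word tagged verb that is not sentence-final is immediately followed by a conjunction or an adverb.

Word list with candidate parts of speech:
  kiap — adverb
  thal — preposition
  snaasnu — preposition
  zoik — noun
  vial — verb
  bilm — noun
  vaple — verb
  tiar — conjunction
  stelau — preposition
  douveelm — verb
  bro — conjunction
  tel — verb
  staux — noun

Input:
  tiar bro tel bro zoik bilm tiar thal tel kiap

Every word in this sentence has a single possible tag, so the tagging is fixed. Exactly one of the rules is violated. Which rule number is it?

1

Fixed tagging: conjunction conjunction verb conjunction noun noun conjunction preposition verb adverb.
Applying the rules: R1 fails, R2 ok, R3 ok.
Only rule 1 fails.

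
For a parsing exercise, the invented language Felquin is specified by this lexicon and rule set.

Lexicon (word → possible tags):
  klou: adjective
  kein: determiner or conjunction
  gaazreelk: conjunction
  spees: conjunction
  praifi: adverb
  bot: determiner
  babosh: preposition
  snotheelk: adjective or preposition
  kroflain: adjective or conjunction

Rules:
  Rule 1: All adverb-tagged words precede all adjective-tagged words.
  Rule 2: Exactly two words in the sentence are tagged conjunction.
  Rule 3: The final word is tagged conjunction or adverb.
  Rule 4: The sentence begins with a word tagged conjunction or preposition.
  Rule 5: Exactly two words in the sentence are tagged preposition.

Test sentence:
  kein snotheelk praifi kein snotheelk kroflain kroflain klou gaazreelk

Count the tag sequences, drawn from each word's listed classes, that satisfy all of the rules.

1

Candidates per position — 1:kein {determiner,conjunction}; 2:snotheelk {adjective,preposition}; 3:praifi {adverb}; 4:kein {determiner,conjunction}; 5:snotheelk {adjective,preposition}; 6:kroflain {adjective,conjunction}; 7:kroflain {adjective,conjunction}; 8:klou {adjective}; 9:gaazreelk {conjunction}.
There are 64 candidate sequences in total.
The sequences that satisfy every rule: conjunction preposition adverb determiner preposition adjective adjective adjective conjunction.
Count = 1.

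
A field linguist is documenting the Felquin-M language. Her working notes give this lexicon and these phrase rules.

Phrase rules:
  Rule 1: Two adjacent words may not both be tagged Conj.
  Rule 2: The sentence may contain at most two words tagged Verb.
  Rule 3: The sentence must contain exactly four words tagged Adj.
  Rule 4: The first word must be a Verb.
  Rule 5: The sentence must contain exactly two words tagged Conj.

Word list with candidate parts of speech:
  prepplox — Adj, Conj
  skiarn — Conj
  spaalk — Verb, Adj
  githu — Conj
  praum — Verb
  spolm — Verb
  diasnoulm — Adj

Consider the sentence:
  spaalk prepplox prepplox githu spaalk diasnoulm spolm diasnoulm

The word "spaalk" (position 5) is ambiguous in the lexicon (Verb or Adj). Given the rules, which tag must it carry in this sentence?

Candidates per position — 1:spaalk {Verb,Adj}; 2:prepplox {Adj,Conj}; 3:prepplox {Adj,Conj}; 4:githu {Conj}; 5:spaalk {Verb,Adj}; 6:diasnoulm {Adj}; 7:spolm {Verb}; 8:diasnoulm {Adj}.
Word 1 cannot be Adj — rule 4 would then fail for every completion. It is Verb.
Word 3 cannot be Conj — rule 1 would then fail for every completion. It is Adj.
Word 5 cannot be Verb — rule 2 would then fail for every completion. It is Adj.
Word 2 cannot be Adj — rule 3 would then fail for every completion. It is Conj.
The unique satisfying tagging is: Verb Conj Adj Conj Adj Adj Verb Adj.
Checking: rule 1 ✓; rule 2 ✓; rule 3 ✓; rule 4 ✓; rule 5 ✓.

Adj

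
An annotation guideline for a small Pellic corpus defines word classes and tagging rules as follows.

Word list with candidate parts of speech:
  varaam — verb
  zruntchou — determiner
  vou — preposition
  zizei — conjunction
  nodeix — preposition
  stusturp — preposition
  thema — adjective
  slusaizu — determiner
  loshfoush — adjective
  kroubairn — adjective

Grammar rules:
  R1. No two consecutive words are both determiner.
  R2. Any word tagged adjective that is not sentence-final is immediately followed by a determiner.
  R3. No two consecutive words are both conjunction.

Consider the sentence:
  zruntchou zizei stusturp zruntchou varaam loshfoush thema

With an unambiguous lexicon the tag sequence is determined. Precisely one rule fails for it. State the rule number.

Fixed tagging: determiner conjunction preposition determiner verb adjective adjective.
Applying the rules: R1 ok, R2 fails, R3 ok.
Only rule 2 fails.

2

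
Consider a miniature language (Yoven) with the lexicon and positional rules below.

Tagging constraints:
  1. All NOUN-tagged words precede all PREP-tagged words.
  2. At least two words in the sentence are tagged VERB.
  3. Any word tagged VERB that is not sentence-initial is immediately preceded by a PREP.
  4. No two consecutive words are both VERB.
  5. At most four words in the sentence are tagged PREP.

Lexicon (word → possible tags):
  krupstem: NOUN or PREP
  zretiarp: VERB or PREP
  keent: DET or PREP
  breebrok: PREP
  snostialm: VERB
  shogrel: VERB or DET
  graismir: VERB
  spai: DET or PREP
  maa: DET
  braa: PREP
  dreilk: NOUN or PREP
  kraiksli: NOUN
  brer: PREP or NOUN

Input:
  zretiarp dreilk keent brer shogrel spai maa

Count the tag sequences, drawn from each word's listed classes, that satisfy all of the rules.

8

Candidates per position — 1:zretiarp {VERB,PREP}; 2:dreilk {NOUN,PREP}; 3:keent {DET,PREP}; 4:brer {PREP,NOUN}; 5:shogrel {VERB,DET}; 6:spai {DET,PREP}; 7:maa {DET}.
There are 64 candidate sequences in total.
Checking each against the rules leaves 8 sequences.
Count = 8.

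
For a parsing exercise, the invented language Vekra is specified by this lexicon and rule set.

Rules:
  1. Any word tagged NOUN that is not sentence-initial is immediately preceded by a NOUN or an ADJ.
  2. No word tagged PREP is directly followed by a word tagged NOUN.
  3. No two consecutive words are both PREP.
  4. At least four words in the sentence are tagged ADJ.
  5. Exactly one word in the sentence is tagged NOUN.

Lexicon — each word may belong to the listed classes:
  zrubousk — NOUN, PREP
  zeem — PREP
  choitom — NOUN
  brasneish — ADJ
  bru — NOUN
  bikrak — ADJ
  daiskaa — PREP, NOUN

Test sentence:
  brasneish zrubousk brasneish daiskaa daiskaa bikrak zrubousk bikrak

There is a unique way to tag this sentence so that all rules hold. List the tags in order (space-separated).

Candidates per position — 1:brasneish {ADJ}; 2:zrubousk {NOUN,PREP}; 3:brasneish {ADJ}; 4:daiskaa {PREP,NOUN}; 5:daiskaa {PREP,NOUN}; 6:bikrak {ADJ}; 7:zrubousk {NOUN,PREP}; 8:bikrak {ADJ}.
The remaining ambiguous positions (2, 4, 5, 7) are resolved jointly — only one combination satisfies every rule.
The unique satisfying tagging is: ADJ PREP ADJ NOUN PREP ADJ PREP ADJ.
Verifying each rule — rule 1 ✓; rule 2 ✓; rule 3 ✓; rule 4 ✓; rule 5 ✓.

ADJ PREP ADJ NOUN PREP ADJ PREP ADJ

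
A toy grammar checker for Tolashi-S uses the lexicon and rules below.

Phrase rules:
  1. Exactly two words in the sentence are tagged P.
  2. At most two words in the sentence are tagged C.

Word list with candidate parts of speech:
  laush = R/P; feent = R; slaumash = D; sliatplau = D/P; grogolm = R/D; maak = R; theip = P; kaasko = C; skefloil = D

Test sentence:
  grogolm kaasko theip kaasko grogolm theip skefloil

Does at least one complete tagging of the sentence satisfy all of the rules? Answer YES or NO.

Candidates per position — 1:grogolm {R,D}; 2:kaasko {C}; 3:theip {P}; 4:kaasko {C}; 5:grogolm {R,D}; 6:theip {P}; 7:skefloil {D}.
One satisfying assignment: D C P C D P D.
Check: rule 1 ok; rule 2 ok.

YES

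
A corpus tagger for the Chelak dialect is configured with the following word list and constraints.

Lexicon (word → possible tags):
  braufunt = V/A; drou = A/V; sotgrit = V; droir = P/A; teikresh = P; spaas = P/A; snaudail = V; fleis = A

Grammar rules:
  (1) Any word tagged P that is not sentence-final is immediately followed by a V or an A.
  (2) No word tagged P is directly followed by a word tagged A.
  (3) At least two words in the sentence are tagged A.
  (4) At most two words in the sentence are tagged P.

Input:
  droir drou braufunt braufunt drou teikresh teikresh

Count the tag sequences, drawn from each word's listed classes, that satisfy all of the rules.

Candidates per position — 1:droir {P,A}; 2:drou {A,V}; 3:braufunt {V,A}; 4:braufunt {V,A}; 5:drou {A,V}; 6:teikresh {P}; 7:teikresh {P}.
There are 32 candidate sequences in total.
Rule 1 cannot be satisfied by any choice of tags from the lexicon.
So there is no consistent tagging.
Count = 0.

0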